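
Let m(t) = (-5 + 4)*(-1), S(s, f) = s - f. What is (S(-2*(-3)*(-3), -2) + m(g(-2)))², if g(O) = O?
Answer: 225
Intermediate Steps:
m(t) = 1 (m(t) = -1*(-1) = 1)
(S(-2*(-3)*(-3), -2) + m(g(-2)))² = ((-2*(-3)*(-3) - 1*(-2)) + 1)² = ((6*(-3) + 2) + 1)² = ((-18 + 2) + 1)² = (-16 + 1)² = (-15)² = 225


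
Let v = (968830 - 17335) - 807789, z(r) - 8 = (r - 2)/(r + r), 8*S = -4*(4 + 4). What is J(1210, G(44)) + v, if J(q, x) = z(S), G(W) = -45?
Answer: 574859/4 ≈ 1.4371e+5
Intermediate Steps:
S = -4 (S = (-4*(4 + 4))/8 = (-4*8)/8 = (1/8)*(-32) = -4)
z(r) = 8 + (-2 + r)/(2*r) (z(r) = 8 + (r - 2)/(r + r) = 8 + (-2 + r)/((2*r)) = 8 + (-2 + r)*(1/(2*r)) = 8 + (-2 + r)/(2*r))
J(q, x) = 35/4 (J(q, x) = 17/2 - 1/(-4) = 17/2 - 1*(-1/4) = 17/2 + 1/4 = 35/4)
v = 143706 (v = 951495 - 807789 = 143706)
J(1210, G(44)) + v = 35/4 + 143706 = 574859/4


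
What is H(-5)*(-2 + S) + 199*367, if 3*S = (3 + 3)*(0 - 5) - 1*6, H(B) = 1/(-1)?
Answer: 73047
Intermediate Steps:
H(B) = -1 (H(B) = 1*(-1) = -1)
S = -12 (S = ((3 + 3)*(0 - 5) - 1*6)/3 = (6*(-5) - 6)/3 = (-30 - 6)/3 = (⅓)*(-36) = -12)
H(-5)*(-2 + S) + 199*367 = -(-2 - 12) + 199*367 = -1*(-14) + 73033 = 14 + 73033 = 73047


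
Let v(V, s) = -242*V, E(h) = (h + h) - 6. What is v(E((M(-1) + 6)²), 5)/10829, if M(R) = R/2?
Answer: -13189/10829 ≈ -1.2179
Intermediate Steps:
M(R) = R/2 (M(R) = R*(½) = R/2)
E(h) = -6 + 2*h (E(h) = 2*h - 6 = -6 + 2*h)
v(E((M(-1) + 6)²), 5)/10829 = -242*(-6 + 2*((½)*(-1) + 6)²)/10829 = -242*(-6 + 2*(-½ + 6)²)*(1/10829) = -242*(-6 + 2*(11/2)²)*(1/10829) = -242*(-6 + 2*(121/4))*(1/10829) = -242*(-6 + 121/2)*(1/10829) = -242*109/2*(1/10829) = -13189*1/10829 = -13189/10829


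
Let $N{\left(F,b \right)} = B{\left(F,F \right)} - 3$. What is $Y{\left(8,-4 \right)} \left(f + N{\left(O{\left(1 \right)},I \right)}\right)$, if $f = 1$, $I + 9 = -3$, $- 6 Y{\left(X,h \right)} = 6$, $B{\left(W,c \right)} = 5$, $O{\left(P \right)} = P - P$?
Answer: $-3$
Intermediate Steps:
$O{\left(P \right)} = 0$
$Y{\left(X,h \right)} = -1$ ($Y{\left(X,h \right)} = \left(- \frac{1}{6}\right) 6 = -1$)
$I = -12$ ($I = -9 - 3 = -12$)
$N{\left(F,b \right)} = 2$ ($N{\left(F,b \right)} = 5 - 3 = 2$)
$Y{\left(8,-4 \right)} \left(f + N{\left(O{\left(1 \right)},I \right)}\right) = - (1 + 2) = \left(-1\right) 3 = -3$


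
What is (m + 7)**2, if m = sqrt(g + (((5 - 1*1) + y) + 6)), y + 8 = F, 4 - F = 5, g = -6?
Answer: (7 + I*sqrt(5))**2 ≈ 44.0 + 31.305*I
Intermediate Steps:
F = -1 (F = 4 - 1*5 = 4 - 5 = -1)
y = -9 (y = -8 - 1 = -9)
m = I*sqrt(5) (m = sqrt(-6 + (((5 - 1*1) - 9) + 6)) = sqrt(-6 + (((5 - 1) - 9) + 6)) = sqrt(-6 + ((4 - 9) + 6)) = sqrt(-6 + (-5 + 6)) = sqrt(-6 + 1) = sqrt(-5) = I*sqrt(5) ≈ 2.2361*I)
(m + 7)**2 = (I*sqrt(5) + 7)**2 = (7 + I*sqrt(5))**2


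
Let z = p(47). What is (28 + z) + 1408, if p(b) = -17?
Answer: 1419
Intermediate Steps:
z = -17
(28 + z) + 1408 = (28 - 17) + 1408 = 11 + 1408 = 1419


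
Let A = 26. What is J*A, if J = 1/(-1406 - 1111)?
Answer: -26/2517 ≈ -0.010330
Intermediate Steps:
J = -1/2517 (J = 1/(-2517) = -1/2517 ≈ -0.00039730)
J*A = -1/2517*26 = -26/2517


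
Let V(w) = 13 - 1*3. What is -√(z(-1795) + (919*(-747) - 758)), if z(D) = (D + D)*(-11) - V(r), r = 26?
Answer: -I*√647771 ≈ -804.84*I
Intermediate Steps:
V(w) = 10 (V(w) = 13 - 3 = 10)
z(D) = -10 - 22*D (z(D) = (D + D)*(-11) - 1*10 = (2*D)*(-11) - 10 = -22*D - 10 = -10 - 22*D)
-√(z(-1795) + (919*(-747) - 758)) = -√((-10 - 22*(-1795)) + (919*(-747) - 758)) = -√((-10 + 39490) + (-686493 - 758)) = -√(39480 - 687251) = -√(-647771) = -I*√647771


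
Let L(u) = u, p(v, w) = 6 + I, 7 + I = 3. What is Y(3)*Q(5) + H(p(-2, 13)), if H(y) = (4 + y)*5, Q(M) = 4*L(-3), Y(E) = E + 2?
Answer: -30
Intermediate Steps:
I = -4 (I = -7 + 3 = -4)
p(v, w) = 2 (p(v, w) = 6 - 4 = 2)
Y(E) = 2 + E
Q(M) = -12 (Q(M) = 4*(-3) = -12)
H(y) = 20 + 5*y
Y(3)*Q(5) + H(p(-2, 13)) = (2 + 3)*(-12) + (20 + 5*2) = 5*(-12) + (20 + 10) = -60 + 30 = -30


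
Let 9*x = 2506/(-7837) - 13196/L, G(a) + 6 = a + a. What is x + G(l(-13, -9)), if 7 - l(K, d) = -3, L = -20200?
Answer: 4999882063/356191650 ≈ 14.037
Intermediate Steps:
l(K, d) = 10 (l(K, d) = 7 - 1*(-3) = 7 + 3 = 10)
G(a) = -6 + 2*a (G(a) = -6 + (a + a) = -6 + 2*a)
x = 13198963/356191650 (x = (2506/(-7837) - 13196/(-20200))/9 = (2506*(-1/7837) - 13196*(-1/20200))/9 = (-2506/7837 + 3299/5050)/9 = (⅑)*(13198963/39576850) = 13198963/356191650 ≈ 0.037056)
x + G(l(-13, -9)) = 13198963/356191650 + (-6 + 2*10) = 13198963/356191650 + (-6 + 20) = 13198963/356191650 + 14 = 4999882063/356191650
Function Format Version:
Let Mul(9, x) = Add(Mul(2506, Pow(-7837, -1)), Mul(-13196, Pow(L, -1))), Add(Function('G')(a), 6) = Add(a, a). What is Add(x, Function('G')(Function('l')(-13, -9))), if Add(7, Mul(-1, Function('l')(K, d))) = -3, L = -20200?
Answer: Rational(4999882063, 356191650) ≈ 14.037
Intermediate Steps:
Function('l')(K, d) = 10 (Function('l')(K, d) = Add(7, Mul(-1, -3)) = Add(7, 3) = 10)
Function('G')(a) = Add(-6, Mul(2, a)) (Function('G')(a) = Add(-6, Add(a, a)) = Add(-6, Mul(2, a)))
x = Rational(13198963, 356191650) (x = Mul(Rational(1, 9), Add(Mul(2506, Pow(-7837, -1)), Mul(-13196, Pow(-20200, -1)))) = Mul(Rational(1, 9), Add(Mul(2506, Rational(-1, 7837)), Mul(-13196, Rational(-1, 20200)))) = Mul(Rational(1, 9), Add(Rational(-2506, 7837), Rational(3299, 5050))) = Mul(Rational(1, 9), Rational(13198963, 39576850)) = Rational(13198963, 356191650) ≈ 0.037056)
Add(x, Function('G')(Function('l')(-13, -9))) = Add(Rational(13198963, 356191650), Add(-6, Mul(2, 10))) = Add(Rational(13198963, 356191650), Add(-6, 20)) = Add(Rational(13198963, 356191650), 14) = Rational(4999882063, 356191650)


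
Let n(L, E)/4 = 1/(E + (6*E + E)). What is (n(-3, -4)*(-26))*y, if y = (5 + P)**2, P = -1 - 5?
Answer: 13/4 ≈ 3.2500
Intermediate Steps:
P = -6
y = 1 (y = (5 - 6)**2 = (-1)**2 = 1)
n(L, E) = 1/(2*E) (n(L, E) = 4/(E + (6*E + E)) = 4/(E + 7*E) = 4/((8*E)) = 4*(1/(8*E)) = 1/(2*E))
(n(-3, -4)*(-26))*y = (((1/2)/(-4))*(-26))*1 = (((1/2)*(-1/4))*(-26))*1 = -1/8*(-26)*1 = (13/4)*1 = 13/4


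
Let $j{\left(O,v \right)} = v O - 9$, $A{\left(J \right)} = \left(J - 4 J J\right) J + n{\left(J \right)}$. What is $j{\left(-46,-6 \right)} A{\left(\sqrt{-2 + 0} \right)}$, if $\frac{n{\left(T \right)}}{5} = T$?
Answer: $-534 + 3471 i \sqrt{2} \approx -534.0 + 4908.7 i$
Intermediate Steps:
$n{\left(T \right)} = 5 T$
$A{\left(J \right)} = 5 J + J \left(J - 4 J^{2}\right)$ ($A{\left(J \right)} = \left(J - 4 J J\right) J + 5 J = \left(J - 4 J^{2}\right) J + 5 J = J \left(J - 4 J^{2}\right) + 5 J = 5 J + J \left(J - 4 J^{2}\right)$)
$j{\left(O,v \right)} = -9 + O v$ ($j{\left(O,v \right)} = O v - 9 = -9 + O v$)
$j{\left(-46,-6 \right)} A{\left(\sqrt{-2 + 0} \right)} = \left(-9 - -276\right) \sqrt{-2 + 0} \left(5 + \sqrt{-2 + 0} - 4 \left(\sqrt{-2 + 0}\right)^{2}\right) = \left(-9 + 276\right) \sqrt{-2} \left(5 + \sqrt{-2} - 4 \left(\sqrt{-2}\right)^{2}\right) = 267 i \sqrt{2} \left(5 + i \sqrt{2} - 4 \left(i \sqrt{2}\right)^{2}\right) = 267 i \sqrt{2} \left(5 + i \sqrt{2} - -8\right) = 267 i \sqrt{2} \left(5 + i \sqrt{2} + 8\right) = 267 i \sqrt{2} \left(13 + i \sqrt{2}\right)$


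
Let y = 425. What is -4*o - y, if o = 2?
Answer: -433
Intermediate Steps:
-4*o - y = -4*2 - 1*425 = -8 - 425 = -433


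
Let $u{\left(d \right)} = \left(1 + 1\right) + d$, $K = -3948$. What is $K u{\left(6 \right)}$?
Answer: $-31584$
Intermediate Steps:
$u{\left(d \right)} = 2 + d$
$K u{\left(6 \right)} = - 3948 \left(2 + 6\right) = \left(-3948\right) 8 = -31584$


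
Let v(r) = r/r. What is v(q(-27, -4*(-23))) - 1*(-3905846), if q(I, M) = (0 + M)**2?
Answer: 3905847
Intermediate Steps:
q(I, M) = M**2
v(r) = 1
v(q(-27, -4*(-23))) - 1*(-3905846) = 1 - 1*(-3905846) = 1 + 3905846 = 3905847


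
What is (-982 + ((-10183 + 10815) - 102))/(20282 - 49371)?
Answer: 452/29089 ≈ 0.015539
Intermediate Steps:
(-982 + ((-10183 + 10815) - 102))/(20282 - 49371) = (-982 + (632 - 102))/(-29089) = (-982 + 530)*(-1/29089) = -452*(-1/29089) = 452/29089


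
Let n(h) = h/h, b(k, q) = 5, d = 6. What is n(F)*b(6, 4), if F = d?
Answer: 5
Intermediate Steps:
F = 6
n(h) = 1
n(F)*b(6, 4) = 1*5 = 5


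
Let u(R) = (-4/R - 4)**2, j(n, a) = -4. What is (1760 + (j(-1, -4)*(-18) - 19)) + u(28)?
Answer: 89678/49 ≈ 1830.2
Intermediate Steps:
u(R) = (-4 - 4/R)**2
(1760 + (j(-1, -4)*(-18) - 19)) + u(28) = (1760 + (-4*(-18) - 19)) + 16*(1 + 28)**2/28**2 = (1760 + (72 - 19)) + 16*(1/784)*29**2 = (1760 + 53) + 16*(1/784)*841 = 1813 + 841/49 = 89678/49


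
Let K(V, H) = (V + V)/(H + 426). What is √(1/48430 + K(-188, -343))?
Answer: I*√73196934964930/4019690 ≈ 2.1284*I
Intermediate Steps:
K(V, H) = 2*V/(426 + H) (K(V, H) = (2*V)/(426 + H) = 2*V/(426 + H))
√(1/48430 + K(-188, -343)) = √(1/48430 + 2*(-188)/(426 - 343)) = √(1/48430 + 2*(-188)/83) = √(1/48430 + 2*(-188)*(1/83)) = √(1/48430 - 376/83) = √(-18209597/4019690) = I*√73196934964930/4019690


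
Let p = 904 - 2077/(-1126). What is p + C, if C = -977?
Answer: -80121/1126 ≈ -71.155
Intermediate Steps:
p = 1019981/1126 (p = 904 - 2077*(-1/1126) = 904 + 2077/1126 = 1019981/1126 ≈ 905.84)
p + C = 1019981/1126 - 977 = -80121/1126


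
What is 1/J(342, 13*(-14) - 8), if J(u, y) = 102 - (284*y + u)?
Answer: 1/53720 ≈ 1.8615e-5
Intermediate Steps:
J(u, y) = 102 - u - 284*y (J(u, y) = 102 - (u + 284*y) = 102 + (-u - 284*y) = 102 - u - 284*y)
1/J(342, 13*(-14) - 8) = 1/(102 - 1*342 - 284*(13*(-14) - 8)) = 1/(102 - 342 - 284*(-182 - 8)) = 1/(102 - 342 - 284*(-190)) = 1/(102 - 342 + 53960) = 1/53720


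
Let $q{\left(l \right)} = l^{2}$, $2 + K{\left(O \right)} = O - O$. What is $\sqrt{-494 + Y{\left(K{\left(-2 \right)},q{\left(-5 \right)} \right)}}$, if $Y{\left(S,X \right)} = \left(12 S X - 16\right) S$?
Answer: $3 \sqrt{82} \approx 27.166$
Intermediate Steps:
$K{\left(O \right)} = -2$ ($K{\left(O \right)} = -2 + \left(O - O\right) = -2 + 0 = -2$)
$Y{\left(S,X \right)} = S \left(-16 + 12 S X\right)$ ($Y{\left(S,X \right)} = \left(12 S X - 16\right) S = \left(-16 + 12 S X\right) S = S \left(-16 + 12 S X\right)$)
$\sqrt{-494 + Y{\left(K{\left(-2 \right)},q{\left(-5 \right)} \right)}} = \sqrt{-494 + 4 \left(-2\right) \left(-4 + 3 \left(-2\right) \left(-5\right)^{2}\right)} = \sqrt{-494 + 4 \left(-2\right) \left(-4 + 3 \left(-2\right) 25\right)} = \sqrt{-494 + 4 \left(-2\right) \left(-4 - 150\right)} = \sqrt{-494 + 4 \left(-2\right) \left(-154\right)} = \sqrt{-494 + 1232} = \sqrt{738} = 3 \sqrt{82}$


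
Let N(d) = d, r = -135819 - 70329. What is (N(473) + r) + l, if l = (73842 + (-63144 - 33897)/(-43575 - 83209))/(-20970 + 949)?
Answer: -74583278337767/362620352 ≈ -2.0568e+5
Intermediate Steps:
r = -206148
l = -1337440167/362620352 (l = (73842 - 97041/(-126784))/(-20021) = (73842 - 97041*(-1/126784))*(-1/20021) = (73842 + 13863/18112)*(-1/20021) = (1337440167/18112)*(-1/20021) = -1337440167/362620352 ≈ -3.6883)
(N(473) + r) + l = (473 - 206148) - 1337440167/362620352 = -205675 - 1337440167/362620352 = -74583278337767/362620352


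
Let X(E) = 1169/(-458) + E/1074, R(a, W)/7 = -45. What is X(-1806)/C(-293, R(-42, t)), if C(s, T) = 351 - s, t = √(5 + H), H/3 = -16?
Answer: -49587/7542344 ≈ -0.0065745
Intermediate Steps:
H = -48 (H = 3*(-16) = -48)
t = I*√43 (t = √(5 - 48) = √(-43) = I*√43 ≈ 6.5574*I)
R(a, W) = -315 (R(a, W) = 7*(-45) = -315)
X(E) = -1169/458 + E/1074 (X(E) = 1169*(-1/458) + E*(1/1074) = -1169/458 + E/1074)
X(-1806)/C(-293, R(-42, t)) = (-1169/458 + (1/1074)*(-1806))/(351 - 1*(-293)) = (-1169/458 - 301/179)/(351 + 293) = -347109/81982/644 = -347109/81982*1/644 = -49587/7542344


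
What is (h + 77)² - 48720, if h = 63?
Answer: -29120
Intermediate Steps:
(h + 77)² - 48720 = (63 + 77)² - 48720 = 140² - 48720 = 19600 - 48720 = -29120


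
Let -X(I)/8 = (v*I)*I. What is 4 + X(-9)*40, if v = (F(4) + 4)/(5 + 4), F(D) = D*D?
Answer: -57596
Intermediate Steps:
F(D) = D²
v = 20/9 (v = (4² + 4)/(5 + 4) = (16 + 4)/9 = 20*(⅑) = 20/9 ≈ 2.2222)
X(I) = -160*I²/9 (X(I) = -8*20*I/9*I = -160*I²/9)
4 + X(-9)*40 = 4 - 160/9*(-9)²*40 = 4 - 160/9*81*40 = 4 - 1440*40 = 4 - 57600 = -57596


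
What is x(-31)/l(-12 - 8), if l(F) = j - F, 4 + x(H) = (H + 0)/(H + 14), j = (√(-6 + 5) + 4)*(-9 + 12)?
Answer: -1184/17561 + 111*I/17561 ≈ -0.067422 + 0.0063208*I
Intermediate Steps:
j = 12 + 3*I (j = (√(-1) + 4)*3 = (I + 4)*3 = (4 + I)*3 = 12 + 3*I ≈ 12.0 + 3.0*I)
x(H) = -4 + H/(14 + H) (x(H) = -4 + (H + 0)/(H + 14) = -4 + H/(14 + H))
l(F) = 12 - F + 3*I (l(F) = (12 + 3*I) - F = 12 - F + 3*I)
x(-31)/l(-12 - 8) = ((-56 - 3*(-31))/(14 - 31))/(12 - (-12 - 8) + 3*I) = ((-56 + 93)/(-17))/(12 - 1*(-20) + 3*I) = (-1/17*37)/(12 + 20 + 3*I) = -37*(32 - 3*I)/1033/17 = -37*(32 - 3*I)/17561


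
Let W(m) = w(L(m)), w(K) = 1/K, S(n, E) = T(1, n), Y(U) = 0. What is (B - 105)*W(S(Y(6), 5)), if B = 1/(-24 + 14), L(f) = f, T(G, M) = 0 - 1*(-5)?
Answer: -1051/50 ≈ -21.020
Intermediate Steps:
T(G, M) = 5 (T(G, M) = 0 + 5 = 5)
S(n, E) = 5
B = -⅒ (B = 1/(-10) = -⅒ ≈ -0.10000)
W(m) = 1/m
(B - 105)*W(S(Y(6), 5)) = (-⅒ - 105)/5 = -1051/10*⅕ = -1051/50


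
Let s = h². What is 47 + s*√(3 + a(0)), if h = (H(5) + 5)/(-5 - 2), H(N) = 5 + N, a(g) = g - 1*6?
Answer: 47 + 225*I*√3/49 ≈ 47.0 + 7.9533*I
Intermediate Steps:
a(g) = -6 + g (a(g) = g - 6 = -6 + g)
h = -15/7 (h = ((5 + 5) + 5)/(-5 - 2) = (10 + 5)/(-7) = 15*(-⅐) = -15/7 ≈ -2.1429)
s = 225/49 (s = (-15/7)² = 225/49 ≈ 4.5918)
47 + s*√(3 + a(0)) = 47 + 225*√(3 + (-6 + 0))/49 = 47 + 225*√(3 - 6)/49 = 47 + 225*√(-3)/49 = 47 + 225*(I*√3)/49 = 47 + 225*I*√3/49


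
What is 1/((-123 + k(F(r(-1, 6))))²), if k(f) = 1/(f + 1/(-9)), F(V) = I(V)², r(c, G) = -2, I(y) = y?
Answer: 1225/18455616 ≈ 6.6375e-5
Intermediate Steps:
F(V) = V²
k(f) = 1/(-⅑ + f) (k(f) = 1/(f - ⅑) = 1/(-⅑ + f))
1/((-123 + k(F(r(-1, 6))))²) = 1/((-123 + 9/(-1 + 9*(-2)²))²) = 1/((-123 + 9/(-1 + 9*4))²) = 1/((-123 + 9/(-1 + 36))²) = 1/((-123 + 9/35)²) = 1/((-4296/35)²) = 1/(18455616/1225) = 1225/18455616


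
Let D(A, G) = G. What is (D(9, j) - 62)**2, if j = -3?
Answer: 4225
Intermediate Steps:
(D(9, j) - 62)**2 = (-3 - 62)**2 = (-65)**2 = 4225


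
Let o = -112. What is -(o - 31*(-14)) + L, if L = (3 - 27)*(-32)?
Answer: 446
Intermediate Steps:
L = 768 (L = -24*(-32) = 768)
-(o - 31*(-14)) + L = -(-112 - 31*(-14)) + 768 = -(-112 + 434) + 768 = -1*322 + 768 = -322 + 768 = 446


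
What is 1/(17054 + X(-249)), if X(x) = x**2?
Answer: 1/79055 ≈ 1.2649e-5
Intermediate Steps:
1/(17054 + X(-249)) = 1/(17054 + (-249)**2) = 1/(17054 + 62001) = 1/79055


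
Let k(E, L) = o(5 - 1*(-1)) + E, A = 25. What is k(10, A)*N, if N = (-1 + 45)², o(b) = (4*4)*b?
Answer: 205216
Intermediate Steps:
o(b) = 16*b
k(E, L) = 96 + E (k(E, L) = 16*(5 - 1*(-1)) + E = 16*(5 + 1) + E = 16*6 + E = 96 + E)
N = 1936 (N = 44² = 1936)
k(10, A)*N = (96 + 10)*1936 = 106*1936 = 205216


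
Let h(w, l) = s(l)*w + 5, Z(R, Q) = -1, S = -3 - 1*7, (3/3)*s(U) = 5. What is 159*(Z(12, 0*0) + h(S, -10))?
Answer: -7314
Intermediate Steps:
s(U) = 5
S = -10 (S = -3 - 7 = -10)
h(w, l) = 5 + 5*w (h(w, l) = 5*w + 5 = 5 + 5*w)
159*(Z(12, 0*0) + h(S, -10)) = 159*(-1 + (5 + 5*(-10))) = 159*(-1 + (5 - 50)) = 159*(-1 - 45) = 159*(-46) = -7314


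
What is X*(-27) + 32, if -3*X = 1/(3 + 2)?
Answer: 169/5 ≈ 33.800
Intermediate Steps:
X = -1/15 (X = -1/(3*(3 + 2)) = -⅓/5 = -⅓*⅕ = -1/15 ≈ -0.066667)
X*(-27) + 32 = -1/15*(-27) + 32 = 9/5 + 32 = 169/5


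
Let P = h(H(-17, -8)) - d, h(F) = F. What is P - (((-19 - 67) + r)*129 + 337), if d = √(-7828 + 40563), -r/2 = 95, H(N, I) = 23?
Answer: 35290 - √32735 ≈ 35109.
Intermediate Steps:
r = -190 (r = -2*95 = -190)
d = √32735 ≈ 180.93
P = 23 - √32735 ≈ -157.93
P - (((-19 - 67) + r)*129 + 337) = (23 - √32735) - (((-19 - 67) - 190)*129 + 337) = (23 - √32735) - ((-86 - 190)*129 + 337) = (23 - √32735) - (-276*129 + 337) = (23 - √32735) - (-35604 + 337) = (23 - √32735) - 1*(-35267) = (23 - √32735) + 35267 = 35290 - √32735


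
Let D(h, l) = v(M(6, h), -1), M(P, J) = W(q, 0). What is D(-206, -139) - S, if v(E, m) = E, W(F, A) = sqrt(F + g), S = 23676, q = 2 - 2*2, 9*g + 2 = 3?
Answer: -23676 + I*sqrt(17)/3 ≈ -23676.0 + 1.3744*I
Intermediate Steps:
g = 1/9 (g = -2/9 + (1/9)*3 = -2/9 + 1/3 = 1/9 ≈ 0.11111)
q = -2 (q = 2 - 4 = -2)
W(F, A) = sqrt(1/9 + F) (W(F, A) = sqrt(F + 1/9) = sqrt(1/9 + F))
M(P, J) = I*sqrt(17)/3 (M(P, J) = sqrt(1 + 9*(-2))/3 = sqrt(1 - 18)/3 = sqrt(-17)/3 = (I*sqrt(17))/3 = I*sqrt(17)/3)
D(h, l) = I*sqrt(17)/3
D(-206, -139) - S = I*sqrt(17)/3 - 1*23676 = I*sqrt(17)/3 - 23676 = -23676 + I*sqrt(17)/3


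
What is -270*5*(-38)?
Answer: 51300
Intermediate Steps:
-270*5*(-38) = -45*30*(-38) = -1350*(-38) = 51300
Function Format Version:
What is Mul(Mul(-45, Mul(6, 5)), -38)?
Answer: 51300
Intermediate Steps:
Mul(Mul(-45, Mul(6, 5)), -38) = Mul(Mul(-45, 30), -38) = Mul(-1350, -38) = 51300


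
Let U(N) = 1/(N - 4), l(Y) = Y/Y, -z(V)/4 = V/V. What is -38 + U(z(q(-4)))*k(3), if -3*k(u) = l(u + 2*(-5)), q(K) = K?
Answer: -911/24 ≈ -37.958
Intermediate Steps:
z(V) = -4 (z(V) = -4*V/V = -4*1 = -4)
l(Y) = 1
U(N) = 1/(-4 + N)
k(u) = -1/3 (k(u) = -1/3*1 = -1/3)
-38 + U(z(q(-4)))*k(3) = -38 - 1/3/(-4 - 4) = -38 - 1/3/(-8) = -38 - 1/8*(-1/3) = -38 + 1/24 = -911/24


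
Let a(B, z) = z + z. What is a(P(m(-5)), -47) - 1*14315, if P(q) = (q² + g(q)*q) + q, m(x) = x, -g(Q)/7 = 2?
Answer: -14409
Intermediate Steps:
g(Q) = -14 (g(Q) = -7*2 = -14)
P(q) = q² - 13*q (P(q) = (q² - 14*q) + q = q² - 13*q)
a(B, z) = 2*z
a(P(m(-5)), -47) - 1*14315 = 2*(-47) - 1*14315 = -94 - 14315 = -14409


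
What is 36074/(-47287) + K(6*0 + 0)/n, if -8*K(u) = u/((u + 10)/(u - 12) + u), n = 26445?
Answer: -36074/47287 ≈ -0.76287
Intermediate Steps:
K(u) = -u/(8*(u + (10 + u)/(-12 + u))) (K(u) = -u/(8*((u + 10)/(u - 12) + u)) = -u/(8*((10 + u)/(-12 + u) + u)) = -u/(8*(u + (10 + u)/(-12 + u))))
36074/(-47287) + K(6*0 + 0)/n = 36074/(-47287) + ((6*0 + 0)*(12 - (6*0 + 0))/(8*(10 + (6*0 + 0)**2 - 11*(6*0 + 0))))/26445 = 36074*(-1/47287) + ((0 + 0)*(12 - (0 + 0))/(8*(10 + (0 + 0)**2 - 11*(0 + 0))))*(1/26445) = -36074/47287 + ((1/8)*0*(12 - 1*0)/(10 + 0**2 - 11*0))*(1/26445) = -36074/47287 + ((1/8)*0*(12 + 0)/(10 + 0 + 0))*(1/26445) = -36074/47287 + ((1/8)*0*12/10)*(1/26445) = -36074/47287 + ((1/8)*0*(1/10)*12)*(1/26445) = -36074/47287 + 0*(1/26445) = -36074/47287 + 0 = -36074/47287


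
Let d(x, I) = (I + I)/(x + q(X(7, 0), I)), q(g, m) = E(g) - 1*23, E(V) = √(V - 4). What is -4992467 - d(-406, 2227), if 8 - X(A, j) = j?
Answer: -2131778955/427 ≈ -4.9925e+6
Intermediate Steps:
E(V) = √(-4 + V)
X(A, j) = 8 - j
q(g, m) = -23 + √(-4 + g) (q(g, m) = √(-4 + g) - 1*23 = √(-4 + g) - 23 = -23 + √(-4 + g))
d(x, I) = 2*I/(-21 + x) (d(x, I) = (I + I)/(x + (-23 + √(-4 + (8 - 1*0)))) = (2*I)/(x + (-23 + √(-4 + (8 + 0)))) = (2*I)/(x + (-23 + √(-4 + 8))) = (2*I)/(x + (-23 + √4)) = (2*I)/(x + (-23 + 2)) = (2*I)/(x - 21) = (2*I)/(-21 + x) = 2*I/(-21 + x))
-4992467 - d(-406, 2227) = -4992467 - 2*2227/(-21 - 406) = -4992467 - 2*2227/(-427) = -4992467 - 2*2227*(-1)/427 = -4992467 - 1*(-4454/427) = -4992467 + 4454/427 = -2131778955/427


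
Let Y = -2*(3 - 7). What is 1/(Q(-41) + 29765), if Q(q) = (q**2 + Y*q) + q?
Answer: 1/31077 ≈ 3.2178e-5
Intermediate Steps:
Y = 8 (Y = -2*(-4) = 8)
Q(q) = q**2 + 9*q (Q(q) = (q**2 + 8*q) + q = q**2 + 9*q)
1/(Q(-41) + 29765) = 1/(-41*(9 - 41) + 29765) = 1/(-41*(-32) + 29765) = 1/(1312 + 29765) = 1/31077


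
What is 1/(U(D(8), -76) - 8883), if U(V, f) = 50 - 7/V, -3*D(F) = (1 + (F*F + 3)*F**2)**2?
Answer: -18395521/162487636972 ≈ -0.00011321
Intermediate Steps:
D(F) = -(1 + F**2*(3 + F**2))**2/3 (D(F) = -(1 + (F*F + 3)*F**2)**2/3 = -(1 + (F**2 + 3)*F**2)**2/3 = -(1 + (3 + F**2)*F**2)**2/3 = -(1 + F**2*(3 + F**2))**2/3)
U(V, f) = 50 - 7/V
1/(U(D(8), -76) - 8883) = 1/((50 - 7*(-3/(1 + 8**4 + 3*8**2)**2)) - 8883) = 1/((50 - 7*(-3/(1 + 4096 + 3*64)**2)) - 8883) = 1/((50 - 7*(-3/(1 + 4096 + 192)**2)) - 8883) = 1/((50 - 7/((-1/3*4289**2))) - 8883) = 1/((50 - 7/((-1/3*18395521))) - 8883) = 1/((50 - 7/(-18395521/3)) - 8883) = 1/((50 - 7*(-3/18395521)) - 8883) = 1/((50 + 21/18395521) - 8883) = 1/(919776071/18395521 - 8883) = 1/(-162487636972/18395521) = -18395521/162487636972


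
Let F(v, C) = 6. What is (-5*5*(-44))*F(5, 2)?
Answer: 6600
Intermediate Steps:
(-5*5*(-44))*F(5, 2) = (-5*5*(-44))*6 = -25*(-44)*6 = 1100*6 = 6600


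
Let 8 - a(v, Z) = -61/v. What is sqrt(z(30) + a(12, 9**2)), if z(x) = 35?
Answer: sqrt(1731)/6 ≈ 6.9342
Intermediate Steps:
a(v, Z) = 8 + 61/v (a(v, Z) = 8 - (-61)/v = 8 + 61/v)
sqrt(z(30) + a(12, 9**2)) = sqrt(35 + (8 + 61/12)) = sqrt(35 + 157/12) = sqrt(577/12) = sqrt(1731)/6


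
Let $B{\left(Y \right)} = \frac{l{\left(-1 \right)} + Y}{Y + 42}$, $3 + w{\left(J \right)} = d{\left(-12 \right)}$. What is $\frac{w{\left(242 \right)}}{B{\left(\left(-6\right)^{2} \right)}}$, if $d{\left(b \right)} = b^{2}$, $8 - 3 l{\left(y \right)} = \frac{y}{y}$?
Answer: $\frac{32994}{115} \approx 286.9$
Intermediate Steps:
$l{\left(y \right)} = \frac{7}{3}$ ($l{\left(y \right)} = \frac{8}{3} - \frac{y \frac{1}{y}}{3} = \frac{8}{3} - \frac{1}{3} = \frac{7}{3}$)
$w{\left(J \right)} = 141$ ($w{\left(J \right)} = -3 + \left(-12\right)^{2} = -3 + 144 = 141$)
$B{\left(Y \right)} = \frac{\frac{7}{3} + Y}{42 + Y}$ ($B{\left(Y \right)} = \frac{\frac{7}{3} + Y}{Y + 42} = \frac{\frac{7}{3} + Y}{42 + Y}$)
$\frac{w{\left(242 \right)}}{B{\left(\left(-6\right)^{2} \right)}} = \frac{141}{\frac{1}{42 + \left(-6\right)^{2}} \left(\frac{7}{3} + \left(-6\right)^{2}\right)} = \frac{141}{\frac{1}{42 + 36} \left(\frac{7}{3} + 36\right)} = \frac{141}{\frac{1}{78} \cdot \frac{115}{3}} = \frac{141}{\frac{115}{234}} = 141 \cdot \frac{234}{115} = \frac{32994}{115}$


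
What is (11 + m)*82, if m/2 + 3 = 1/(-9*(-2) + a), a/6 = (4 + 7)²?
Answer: 76301/186 ≈ 410.22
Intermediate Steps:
a = 726 (a = 6*(4 + 7)² = 6*11² = 6*121 = 726)
m = -2231/372 (m = -6 + 2/(-9*(-2) + 726) = -6 + 2/(18 + 726) = -6 + 2/744 = -6 + 2*(1/744) = -6 + 1/372 = -2231/372 ≈ -5.9973)
(11 + m)*82 = (11 - 2231/372)*82 = (1861/372)*82 = 76301/186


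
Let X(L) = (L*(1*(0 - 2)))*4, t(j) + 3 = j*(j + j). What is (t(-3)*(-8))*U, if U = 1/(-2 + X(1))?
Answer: 12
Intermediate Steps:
t(j) = -3 + 2*j² (t(j) = -3 + j*(j + j) = -3 + j*(2*j) = -3 + 2*j²)
X(L) = -8*L (X(L) = (L*(1*(-2)))*4 = (L*(-2))*4 = -2*L*4 = -8*L)
U = -⅒ (U = 1/(-2 - 8*1) = 1/(-2 - 8) = 1/(-10) = -⅒ ≈ -0.10000)
(t(-3)*(-8))*U = ((-3 + 2*(-3)²)*(-8))*(-⅒) = ((-3 + 2*9)*(-8))*(-⅒) = ((-3 + 18)*(-8))*(-⅒) = (15*(-8))*(-⅒) = -120*(-⅒) = 12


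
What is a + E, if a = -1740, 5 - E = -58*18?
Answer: -691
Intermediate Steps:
E = 1049 (E = 5 - (-58)*18 = 5 - 1*(-1044) = 5 + 1044 = 1049)
a + E = -1740 + 1049 = -691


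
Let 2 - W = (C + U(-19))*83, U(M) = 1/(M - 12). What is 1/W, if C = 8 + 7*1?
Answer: -31/38450 ≈ -0.00080624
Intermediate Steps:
U(M) = 1/(-12 + M)
C = 15 (C = 8 + 7 = 15)
W = -38450/31 (W = 2 - (15 + 1/(-12 - 19))*83 = 2 - (15 + 1/(-31))*83 = 2 - (15 - 1/31)*83 = 2 - 464*83/31 = 2 - 1*38512/31 = 2 - 38512/31 = -38450/31 ≈ -1240.3)
1/W = 1/(-38450/31) = -31/38450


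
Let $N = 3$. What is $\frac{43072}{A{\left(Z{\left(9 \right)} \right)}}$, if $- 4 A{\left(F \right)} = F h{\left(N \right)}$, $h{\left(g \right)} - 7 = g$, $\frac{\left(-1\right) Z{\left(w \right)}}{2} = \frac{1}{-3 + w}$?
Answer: $\frac{258432}{5} \approx 51686.0$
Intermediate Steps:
$Z{\left(w \right)} = - \frac{2}{-3 + w}$
$h{\left(g \right)} = 7 + g$
$A{\left(F \right)} = - \frac{5 F}{2}$ ($A{\left(F \right)} = - \frac{F \left(7 + 3\right)}{4} = - \frac{F 10}{4} = - \frac{10 F}{4} = - \frac{5 F}{2}$)
$\frac{43072}{A{\left(Z{\left(9 \right)} \right)}} = \frac{43072}{\left(- \frac{5}{2}\right) \left(- \frac{2}{-3 + 9}\right)} = \frac{43072}{\left(- \frac{5}{2}\right) \left(- \frac{2}{6}\right)} = \frac{43072}{\left(- \frac{5}{2}\right) \left(\left(-2\right) \frac{1}{6}\right)} = \frac{43072}{\left(- \frac{5}{2}\right) \left(- \frac{1}{3}\right)} = \frac{43072}{\frac{5}{6}} = 43072 \cdot \frac{6}{5} = \frac{258432}{5}$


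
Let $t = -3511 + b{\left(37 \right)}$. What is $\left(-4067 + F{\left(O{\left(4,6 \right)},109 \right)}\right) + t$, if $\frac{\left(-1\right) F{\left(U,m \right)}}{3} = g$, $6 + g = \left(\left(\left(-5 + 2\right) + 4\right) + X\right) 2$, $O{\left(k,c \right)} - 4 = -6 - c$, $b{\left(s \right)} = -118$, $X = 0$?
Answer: $-7684$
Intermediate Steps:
$O{\left(k,c \right)} = -2 - c$ ($O{\left(k,c \right)} = 4 - \left(6 + c\right) = -2 - c$)
$g = -4$ ($g = -6 + \left(\left(\left(-5 + 2\right) + 4\right) + 0\right) 2 = -6 + \left(\left(-3 + 4\right) + 0\right) 2 = -6 + \left(1 + 0\right) 2 = -6 + 1 \cdot 2 = -6 + 2 = -4$)
$t = -3629$ ($t = -3511 - 118 = -3629$)
$F{\left(U,m \right)} = 12$ ($F{\left(U,m \right)} = \left(-3\right) \left(-4\right) = 12$)
$\left(-4067 + F{\left(O{\left(4,6 \right)},109 \right)}\right) + t = \left(-4067 + 12\right) - 3629 = -4055 - 3629 = -7684$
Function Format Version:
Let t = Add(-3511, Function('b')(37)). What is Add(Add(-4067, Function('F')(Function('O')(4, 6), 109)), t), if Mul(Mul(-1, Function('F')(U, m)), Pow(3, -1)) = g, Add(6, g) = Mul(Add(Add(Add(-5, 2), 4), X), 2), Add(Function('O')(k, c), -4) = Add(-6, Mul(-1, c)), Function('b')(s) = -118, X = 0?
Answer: -7684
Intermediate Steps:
Function('O')(k, c) = Add(-2, Mul(-1, c)) (Function('O')(k, c) = Add(4, Add(-6, Mul(-1, c))) = Add(-2, Mul(-1, c)))
g = -4 (g = Add(-6, Mul(Add(Add(Add(-5, 2), 4), 0), 2)) = Add(-6, Mul(Add(Add(-3, 4), 0), 2)) = Add(-6, Mul(Add(1, 0), 2)) = Add(-6, Mul(1, 2)) = Add(-6, 2) = -4)
t = -3629 (t = Add(-3511, -118) = -3629)
Function('F')(U, m) = 12 (Function('F')(U, m) = Mul(-3, -4) = 12)
Add(Add(-4067, Function('F')(Function('O')(4, 6), 109)), t) = Add(Add(-4067, 12), -3629) = Add(-4055, -3629) = -7684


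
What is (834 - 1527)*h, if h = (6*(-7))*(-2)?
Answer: -58212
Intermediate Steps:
h = 84 (h = -42*(-2) = 84)
(834 - 1527)*h = (834 - 1527)*84 = -693*84 = -58212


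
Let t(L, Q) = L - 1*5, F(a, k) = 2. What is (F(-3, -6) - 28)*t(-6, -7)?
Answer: 286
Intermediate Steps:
t(L, Q) = -5 + L (t(L, Q) = L - 5 = -5 + L)
(F(-3, -6) - 28)*t(-6, -7) = (2 - 28)*(-5 - 6) = -26*(-11) = 286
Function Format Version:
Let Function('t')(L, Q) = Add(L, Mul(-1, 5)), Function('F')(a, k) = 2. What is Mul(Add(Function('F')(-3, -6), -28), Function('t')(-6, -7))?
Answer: 286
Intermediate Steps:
Function('t')(L, Q) = Add(-5, L) (Function('t')(L, Q) = Add(L, -5) = Add(-5, L))
Mul(Add(Function('F')(-3, -6), -28), Function('t')(-6, -7)) = Mul(Add(2, -28), Add(-5, -6)) = Mul(-26, -11) = 286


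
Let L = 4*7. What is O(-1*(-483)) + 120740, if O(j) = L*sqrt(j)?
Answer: 120740 + 28*sqrt(483) ≈ 1.2136e+5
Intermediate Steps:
L = 28
O(j) = 28*sqrt(j)
O(-1*(-483)) + 120740 = 28*sqrt(-1*(-483)) + 120740 = 28*sqrt(483) + 120740 = 120740 + 28*sqrt(483)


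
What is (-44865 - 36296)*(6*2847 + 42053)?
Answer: -4799455735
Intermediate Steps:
(-44865 - 36296)*(6*2847 + 42053) = -81161*(17082 + 42053) = -81161*59135 = -4799455735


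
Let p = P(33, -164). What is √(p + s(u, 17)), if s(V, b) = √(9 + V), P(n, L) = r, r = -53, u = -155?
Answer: √(-53 + I*√146) ≈ 0.82459 + 7.3267*I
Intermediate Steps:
P(n, L) = -53
p = -53
√(p + s(u, 17)) = √(-53 + √(9 - 155)) = √(-53 + √(-146)) = √(-53 + I*√146)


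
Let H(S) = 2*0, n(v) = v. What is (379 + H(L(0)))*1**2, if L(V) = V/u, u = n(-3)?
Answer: 379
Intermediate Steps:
u = -3
L(V) = -V/3 (L(V) = V/(-3) = V*(-1/3) = -V/3)
H(S) = 0
(379 + H(L(0)))*1**2 = (379 + 0)*1**2 = 379*1 = 379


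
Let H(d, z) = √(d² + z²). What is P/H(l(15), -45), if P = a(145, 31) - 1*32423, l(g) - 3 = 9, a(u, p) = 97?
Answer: -32326*√241/723 ≈ -694.10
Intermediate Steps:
l(g) = 12 (l(g) = 3 + 9 = 12)
P = -32326 (P = 97 - 1*32423 = 97 - 32423 = -32326)
P/H(l(15), -45) = -32326/√(12² + (-45)²) = -32326/√(144 + 2025) = -32326*√241/723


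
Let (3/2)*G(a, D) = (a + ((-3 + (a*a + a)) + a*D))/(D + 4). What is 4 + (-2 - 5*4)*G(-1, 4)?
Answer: 56/3 ≈ 18.667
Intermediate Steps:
G(a, D) = 2*(-3 + a² + 2*a + D*a)/(3*(4 + D)) (G(a, D) = 2*((a + ((-3 + (a*a + a)) + a*D))/(D + 4))/3 = 2*((a + ((-3 + (a² + a)) + D*a))/(4 + D))/3 = 2*((a + ((-3 + (a + a²)) + D*a))/(4 + D))/3 = 2*((a + ((-3 + a + a²) + D*a))/(4 + D))/3 = 2*((a + (-3 + a + a² + D*a))/(4 + D))/3 = 2*((-3 + a² + 2*a + D*a)/(4 + D))/3 = 2*(-3 + a² + 2*a + D*a)/(3*(4 + D)))
4 + (-2 - 5*4)*G(-1, 4) = 4 + (-2 - 5*4)*(2*(-3 + (-1)² + 2*(-1) + 4*(-1))/(3*(4 + 4))) = 4 + (-2 - 20)*((⅔)*(-3 + 1 - 2 - 4)/8) = 4 - 44*(-8)/(3*8) = 4 - 22*(-⅔) = 4 + 44/3 = 56/3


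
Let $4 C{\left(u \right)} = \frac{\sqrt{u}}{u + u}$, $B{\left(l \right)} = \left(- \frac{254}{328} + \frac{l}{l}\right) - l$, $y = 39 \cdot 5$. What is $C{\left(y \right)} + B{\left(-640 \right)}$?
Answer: $\frac{104997}{164} + \frac{\sqrt{195}}{1560} \approx 640.23$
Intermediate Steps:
$y = 195$
$B{\left(l \right)} = \frac{37}{164} - l$ ($B{\left(l \right)} = \left(\left(-254\right) \frac{1}{328} + 1\right) - l = \left(- \frac{127}{164} + 1\right) - l = \frac{37}{164} - l$)
$C{\left(u \right)} = \frac{1}{8 \sqrt{u}}$ ($C{\left(u \right)} = \frac{\frac{1}{u + u} \sqrt{u}}{4} = \frac{\frac{1}{2 u} \sqrt{u}}{4} = \frac{\frac{1}{2} \frac{1}{\sqrt{u}}}{4} = \frac{1}{8 \sqrt{u}}$)
$C{\left(y \right)} + B{\left(-640 \right)} = \frac{1}{8 \sqrt{195}} + \left(\frac{37}{164} - -640\right) = \frac{\frac{1}{195} \sqrt{195}}{8} + \left(\frac{37}{164} + 640\right) = \frac{\sqrt{195}}{1560} + \frac{104997}{164} = \frac{104997}{164} + \frac{\sqrt{195}}{1560}$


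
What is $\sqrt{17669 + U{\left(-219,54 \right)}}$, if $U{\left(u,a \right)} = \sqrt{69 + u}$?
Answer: $\sqrt{17669 + 5 i \sqrt{6}} \approx 132.92 + 0.0461 i$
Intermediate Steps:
$\sqrt{17669 + U{\left(-219,54 \right)}} = \sqrt{17669 + \sqrt{69 - 219}} = \sqrt{17669 + \sqrt{-150}} = \sqrt{17669 + 5 i \sqrt{6}}$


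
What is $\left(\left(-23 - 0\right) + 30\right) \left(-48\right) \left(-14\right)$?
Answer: $4704$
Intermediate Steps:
$\left(\left(-23 - 0\right) + 30\right) \left(-48\right) \left(-14\right) = \left(\left(-23 + 0\right) + 30\right) \left(-48\right) \left(-14\right) = \left(-23 + 30\right) \left(-48\right) \left(-14\right) = 7 \left(-48\right) \left(-14\right) = \left(-336\right) \left(-14\right) = 4704$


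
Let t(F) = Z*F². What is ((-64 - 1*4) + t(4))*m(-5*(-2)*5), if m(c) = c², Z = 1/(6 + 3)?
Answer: -1490000/9 ≈ -1.6556e+5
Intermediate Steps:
Z = ⅑ (Z = 1/9 = ⅑ ≈ 0.11111)
t(F) = F²/9
((-64 - 1*4) + t(4))*m(-5*(-2)*5) = ((-64 - 1*4) + (⅑)*4²)*(-5*(-2)*5)² = ((-64 - 4) + (⅑)*16)*(10*5)² = (-68 + 16/9)*50² = -596/9*2500 = -1490000/9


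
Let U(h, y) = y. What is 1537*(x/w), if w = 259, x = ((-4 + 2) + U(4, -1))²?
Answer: 13833/259 ≈ 53.409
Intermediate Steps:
x = 9 (x = ((-4 + 2) - 1)² = (-2 - 1)² = (-3)² = 9)
1537*(x/w) = 1537*(9/259) = 13833/259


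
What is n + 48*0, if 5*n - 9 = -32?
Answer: -23/5 ≈ -4.6000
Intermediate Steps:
n = -23/5 (n = 9/5 + (⅕)*(-32) = 9/5 - 32/5 = -23/5 ≈ -4.6000)
n + 48*0 = -23/5 + 48*0 = -23/5 + 0 = -23/5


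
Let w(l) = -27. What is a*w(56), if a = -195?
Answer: 5265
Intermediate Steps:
a*w(56) = -195*(-27) = 5265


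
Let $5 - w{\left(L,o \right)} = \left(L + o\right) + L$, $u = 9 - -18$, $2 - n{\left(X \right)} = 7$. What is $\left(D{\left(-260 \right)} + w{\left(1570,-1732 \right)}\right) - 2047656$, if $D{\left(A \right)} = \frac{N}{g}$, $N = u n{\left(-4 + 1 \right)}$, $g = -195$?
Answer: $- \frac{26637758}{13} \approx -2.0491 \cdot 10^{6}$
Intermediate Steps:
$n{\left(X \right)} = -5$ ($n{\left(X \right)} = 2 - 7 = -5$)
$u = 27$ ($u = 9 + 18 = 27$)
$N = -135$ ($N = 27 \left(-5\right) = -135$)
$w{\left(L,o \right)} = 5 - o - 2 L$ ($w{\left(L,o \right)} = 5 - \left(\left(L + o\right) + L\right) = 5 - \left(o + 2 L\right) = 5 - o - 2 L$)
$D{\left(A \right)} = \frac{9}{13}$ ($D{\left(A \right)} = - \frac{135}{-195} = \left(-135\right) \left(- \frac{1}{195}\right) = \frac{9}{13}$)
$\left(D{\left(-260 \right)} + w{\left(1570,-1732 \right)}\right) - 2047656 = \left(\frac{9}{13} - 1403\right) - 2047656 = - \frac{18230}{13} - 2047656 = - \frac{26637758}{13}$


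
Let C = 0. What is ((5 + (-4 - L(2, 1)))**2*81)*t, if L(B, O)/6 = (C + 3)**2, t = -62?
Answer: -14106798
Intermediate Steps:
L(B, O) = 54 (L(B, O) = 6*(0 + 3)**2 = 6*3**2 = 6*9 = 54)
((5 + (-4 - L(2, 1)))**2*81)*t = ((5 + (-4 - 1*54))**2*81)*(-62) = ((5 + (-4 - 54))**2*81)*(-62) = ((5 - 58)**2*81)*(-62) = ((-53)**2*81)*(-62) = (2809*81)*(-62) = 227529*(-62) = -14106798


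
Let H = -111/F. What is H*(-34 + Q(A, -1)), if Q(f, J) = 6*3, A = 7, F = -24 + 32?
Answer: 222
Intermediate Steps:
F = 8
Q(f, J) = 18
H = -111/8 ≈ -13.875
H*(-34 + Q(A, -1)) = -111*(-34 + 18)/8 = -111/8*(-16) = 222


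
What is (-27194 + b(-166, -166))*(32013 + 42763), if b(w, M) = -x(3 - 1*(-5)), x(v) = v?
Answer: -2034056752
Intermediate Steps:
b(w, M) = -8 (b(w, M) = -(3 - 1*(-5)) = -(3 + 5) = -1*8 = -8)
(-27194 + b(-166, -166))*(32013 + 42763) = (-27194 - 8)*(32013 + 42763) = -27202*74776 = -2034056752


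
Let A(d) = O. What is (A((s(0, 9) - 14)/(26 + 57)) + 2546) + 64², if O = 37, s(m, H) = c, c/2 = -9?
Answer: 6679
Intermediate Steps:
c = -18 (c = 2*(-9) = -18)
s(m, H) = -18
A(d) = 37
(A((s(0, 9) - 14)/(26 + 57)) + 2546) + 64² = (37 + 2546) + 64² = 2583 + 4096 = 6679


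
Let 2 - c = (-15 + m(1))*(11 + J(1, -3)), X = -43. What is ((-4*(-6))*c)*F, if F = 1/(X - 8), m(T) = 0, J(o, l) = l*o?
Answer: -976/17 ≈ -57.412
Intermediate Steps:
F = -1/51 (F = 1/(-43 - 8) = 1/(-51) = -1/51 ≈ -0.019608)
c = 122 (c = 2 - (-15 + 0)*(11 - 3*1) = 2 - (-15)*(11 - 3) = 2 - (-15)*8 = 2 - 1*(-120) = 2 + 120 = 122)
((-4*(-6))*c)*F = (-4*(-6)*122)*(-1/51) = (24*122)*(-1/51) = 2928*(-1/51) = -976/17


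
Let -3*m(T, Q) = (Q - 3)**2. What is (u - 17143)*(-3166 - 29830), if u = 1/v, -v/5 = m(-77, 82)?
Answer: 17651121506752/31205 ≈ 5.6565e+8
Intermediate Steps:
m(T, Q) = -(-3 + Q)**2/3 (m(T, Q) = -(Q - 3)**2/3 = -(-3 + Q)**2/3)
v = 31205/3 (v = -(-5)*(-3 + 82)**2/3 = -(-5)*79**2/3 = -(-5)*6241/3 = -5*(-6241/3) = 31205/3 ≈ 10402.)
u = 3/31205 (u = 1/(31205/3) = 3/31205 ≈ 9.6138e-5)
(u - 17143)*(-3166 - 29830) = (3/31205 - 17143)*(-3166 - 29830) = -534947312/31205*(-32996) = 17651121506752/31205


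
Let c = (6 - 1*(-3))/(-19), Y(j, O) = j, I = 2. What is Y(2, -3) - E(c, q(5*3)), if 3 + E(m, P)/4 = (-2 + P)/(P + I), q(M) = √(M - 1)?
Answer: 34/5 + 8*√14/5 ≈ 12.787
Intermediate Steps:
q(M) = √(-1 + M)
c = -9/19 (c = (6 + 3)*(-1/19) = 9*(-1/19) = -9/19 ≈ -0.47368)
E(m, P) = -12 + 4*(-2 + P)/(2 + P) (E(m, P) = -12 + 4*((-2 + P)/(P + 2)) = -12 + 4*((-2 + P)/(2 + P)) = -12 + 4*(-2 + P)/(2 + P))
Y(2, -3) - E(c, q(5*3)) = 2 - 8*(-4 - √(-1 + 5*3))/(2 + √(-1 + 5*3)) = 2 - 8*(-4 - √(-1 + 15))/(2 + √(-1 + 15)) = 2 - 8*(-4 - √14)/(2 + √14)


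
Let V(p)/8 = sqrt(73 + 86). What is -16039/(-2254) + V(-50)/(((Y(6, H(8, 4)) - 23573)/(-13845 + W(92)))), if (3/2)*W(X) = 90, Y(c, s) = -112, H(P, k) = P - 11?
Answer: 16039/2254 + 7352*sqrt(159)/1579 ≈ 65.827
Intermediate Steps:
H(P, k) = -11 + P
V(p) = 8*sqrt(159) (V(p) = 8*sqrt(73 + 86) = 8*sqrt(159))
W(X) = 60 (W(X) = (2/3)*90 = 60)
-16039/(-2254) + V(-50)/(((Y(6, H(8, 4)) - 23573)/(-13845 + W(92)))) = -16039/(-2254) + (8*sqrt(159))/(((-112 - 23573)/(-13845 + 60))) = -16039*(-1/2254) + (8*sqrt(159))/((-23685/(-13785))) = 16039/2254 + (8*sqrt(159))/((-23685*(-1/13785))) = 16039/2254 + (8*sqrt(159))/(1579/919) = 16039/2254 + (8*sqrt(159))*(919/1579) = 16039/2254 + 7352*sqrt(159)/1579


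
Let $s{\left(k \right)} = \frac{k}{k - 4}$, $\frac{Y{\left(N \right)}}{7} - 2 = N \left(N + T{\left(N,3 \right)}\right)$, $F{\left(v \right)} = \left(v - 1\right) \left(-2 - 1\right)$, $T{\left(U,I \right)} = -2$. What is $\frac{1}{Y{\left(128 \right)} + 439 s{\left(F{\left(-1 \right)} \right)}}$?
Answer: $\frac{1}{114227} \approx 8.7545 \cdot 10^{-6}$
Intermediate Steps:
$F{\left(v \right)} = 3 - 3 v$ ($F{\left(v \right)} = \left(-1 + v\right) \left(-3\right) = 3 - 3 v$)
$Y{\left(N \right)} = 14 + 7 N \left(-2 + N\right)$ ($Y{\left(N \right)} = 14 + 7 N \left(N - 2\right) = 14 + 7 N \left(-2 + N\right)$)
$s{\left(k \right)} = \frac{k}{-4 + k}$ ($s{\left(k \right)} = \frac{k}{k - 4} = \frac{k}{-4 + k}$)
$\frac{1}{Y{\left(128 \right)} + 439 s{\left(F{\left(-1 \right)} \right)}} = \frac{1}{\left(14 - 1792 + 7 \cdot 128^{2}\right) + 439 \frac{3 - -3}{-4 + \left(3 - -3\right)}} = \frac{1}{\left(14 - 1792 + 7 \cdot 16384\right) + 439 \frac{3 + 3}{-4 + \left(3 + 3\right)}} = \frac{1}{\left(14 - 1792 + 114688\right) + 439 \frac{6}{-4 + 6}} = \frac{1}{112910 + 439 \cdot \frac{6}{2}} = \frac{1}{112910 + 439 \cdot 6 \cdot \frac{1}{2}} = \frac{1}{112910 + 439 \cdot 3} = \frac{1}{112910 + 1317} = \frac{1}{114227}$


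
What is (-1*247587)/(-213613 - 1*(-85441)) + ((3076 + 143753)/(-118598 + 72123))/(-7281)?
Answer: 846448650287/438095100300 ≈ 1.9321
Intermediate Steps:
(-1*247587)/(-213613 - 1*(-85441)) + ((3076 + 143753)/(-118598 + 72123))/(-7281) = -247587/(-213613 + 85441) + (146829/(-46475))*(-1/7281) = -247587/(-128172) + (146829*(-1/46475))*(-1/7281) = -247587*(-1/128172) - 146829/46475*(-1/7281) = 82529/42724 + 48943/112794825 = 846448650287/438095100300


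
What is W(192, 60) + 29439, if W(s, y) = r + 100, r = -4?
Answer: 29535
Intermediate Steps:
W(s, y) = 96 (W(s, y) = -4 + 100 = 96)
W(192, 60) + 29439 = 96 + 29439 = 29535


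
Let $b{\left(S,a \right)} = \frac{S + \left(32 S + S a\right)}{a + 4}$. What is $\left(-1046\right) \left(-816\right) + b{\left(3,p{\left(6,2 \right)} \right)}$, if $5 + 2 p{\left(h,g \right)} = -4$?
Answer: $853365$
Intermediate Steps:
$p{\left(h,g \right)} = - \frac{9}{2}$ ($p{\left(h,g \right)} = - \frac{5}{2} + \frac{1}{2} \left(-4\right) = - \frac{5}{2} - 2 = - \frac{9}{2}$)
$b{\left(S,a \right)} = \frac{33 S + S a}{4 + a}$
$\left(-1046\right) \left(-816\right) + b{\left(3,p{\left(6,2 \right)} \right)} = \left(-1046\right) \left(-816\right) + \frac{3 \left(33 - \frac{9}{2}\right)}{4 - \frac{9}{2}} = 853536 + 3 \frac{1}{- \frac{1}{2}} \cdot \frac{57}{2} = 853536 + 3 \left(-2\right) \frac{57}{2} = 853536 - 171 = 853365$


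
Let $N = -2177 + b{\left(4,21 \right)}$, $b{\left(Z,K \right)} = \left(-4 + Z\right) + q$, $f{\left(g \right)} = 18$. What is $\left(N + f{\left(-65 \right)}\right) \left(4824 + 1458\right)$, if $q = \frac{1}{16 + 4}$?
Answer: $- \frac{135625239}{10} \approx -1.3563 \cdot 10^{7}$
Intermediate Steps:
$q = \frac{1}{20} \approx 0.05$
$b{\left(Z,K \right)} = - \frac{79}{20} + Z$ ($b{\left(Z,K \right)} = \left(-4 + Z\right) + \frac{1}{20} = - \frac{79}{20} + Z$)
$N = - \frac{43539}{20}$ ($N = -2177 + \left(- \frac{79}{20} + 4\right) = -2177 + \frac{1}{20} = - \frac{43539}{20} \approx -2176.9$)
$\left(N + f{\left(-65 \right)}\right) \left(4824 + 1458\right) = \left(- \frac{43539}{20} + 18\right) \left(4824 + 1458\right) = \left(- \frac{43179}{20}\right) 6282 = - \frac{135625239}{10}$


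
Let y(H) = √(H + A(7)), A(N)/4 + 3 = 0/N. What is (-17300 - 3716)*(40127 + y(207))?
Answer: -843309032 - 21016*√195 ≈ -8.4360e+8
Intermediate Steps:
A(N) = -12 (A(N) = -12 + 4*(0/N) = -12 + 4*0 = -12 + 0 = -12)
y(H) = √(-12 + H) (y(H) = √(H - 12) = √(-12 + H))
(-17300 - 3716)*(40127 + y(207)) = (-17300 - 3716)*(40127 + √(-12 + 207)) = -21016*(40127 + √195) = -843309032 - 21016*√195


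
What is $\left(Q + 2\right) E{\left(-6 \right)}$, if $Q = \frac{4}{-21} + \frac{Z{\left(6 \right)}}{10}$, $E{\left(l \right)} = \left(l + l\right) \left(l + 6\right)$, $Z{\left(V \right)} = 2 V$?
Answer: $0$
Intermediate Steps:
$E{\left(l \right)} = 2 l \left(6 + l\right)$
$Q = \frac{106}{105}$ ($Q = \frac{4}{-21} + \frac{2 \cdot 6}{10} = 4 \left(- \frac{1}{21}\right) + 12 \cdot \frac{1}{10} = - \frac{4}{21} + \frac{6}{5} = \frac{106}{105} \approx 1.0095$)
$\left(Q + 2\right) E{\left(-6 \right)} = \left(\frac{106}{105} + 2\right) 2 \left(-6\right) \left(6 - 6\right) = \frac{316 \cdot 2 \left(-6\right) 0}{105} = \frac{316}{105} \cdot 0 = 0$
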